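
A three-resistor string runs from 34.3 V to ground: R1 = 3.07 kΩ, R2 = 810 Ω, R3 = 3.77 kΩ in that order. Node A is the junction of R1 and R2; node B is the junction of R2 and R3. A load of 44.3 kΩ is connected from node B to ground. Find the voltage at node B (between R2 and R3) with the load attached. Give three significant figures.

At node B, R3 is in parallel with the load: R3‖R_L = 3474 Ω.
Below node A the resistance is R2 + (R3‖R_L) = 4284 Ω, so V_A = 34.3 × 4284/7354 = 19.98 V.
Then V_B = V_A × (R3‖R_L)/(R2 + R3‖R_L) = 19.98 × 3474/4284 = 16.2 V.

V ≈ 16.2 V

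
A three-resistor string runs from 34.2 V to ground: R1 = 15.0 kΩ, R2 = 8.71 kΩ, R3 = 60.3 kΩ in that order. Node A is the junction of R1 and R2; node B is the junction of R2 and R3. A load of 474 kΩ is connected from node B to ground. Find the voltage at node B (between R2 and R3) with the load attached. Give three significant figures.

At node B, R3 is in parallel with the load: R3‖R_L = 53.49 kΩ.
Below node A the resistance is R2 + (R3‖R_L) = 62.20 kΩ, so V_A = 34.2 × 62.20/77.20 = 27.56 V.
Then V_B = V_A × (R3‖R_L)/(R2 + R3‖R_L) = 27.56 × 53.49/62.20 = 23.7 V.

V ≈ 23.7 V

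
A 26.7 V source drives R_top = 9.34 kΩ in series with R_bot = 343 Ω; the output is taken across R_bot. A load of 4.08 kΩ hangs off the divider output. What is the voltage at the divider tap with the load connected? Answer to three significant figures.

The load sits in parallel with R_bot: R_bot‖R_L = (343 × 4080) / (343 + 4080) = 316.4 Ω.
V_out = 26.7 × 316.4 / (9340 + 316.4) = 26.7 × 316.4/9656 = 0.875 V.

V_out ≈ 0.875 V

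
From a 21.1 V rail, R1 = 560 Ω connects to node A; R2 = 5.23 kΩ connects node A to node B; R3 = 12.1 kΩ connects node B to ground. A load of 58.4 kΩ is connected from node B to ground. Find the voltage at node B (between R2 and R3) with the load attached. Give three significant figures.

At node B, R3 is in parallel with the load: R3‖R_L = 10020 Ω.
Below node A the resistance is R2 + (R3‖R_L) = 15250 Ω, so V_A = 21.1 × 15250/15810 = 20.35 V.
Then V_B = V_A × (R3‖R_L)/(R2 + R3‖R_L) = 20.35 × 10020/15250 = 13.4 V.

V ≈ 13.4 V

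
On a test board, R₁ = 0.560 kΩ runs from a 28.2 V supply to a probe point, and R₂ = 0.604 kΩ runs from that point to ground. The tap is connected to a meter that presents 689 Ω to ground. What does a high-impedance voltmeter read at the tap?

The load sits in parallel with R₂: R₂‖R_L = (604 × 689) / (604 + 689) = 321.9 Ω.
V_out = 28.2 × 321.9 / (560 + 321.9) = 28.2 × 321.9/881.9 = 10.3 V.

V_out ≈ 10.3 V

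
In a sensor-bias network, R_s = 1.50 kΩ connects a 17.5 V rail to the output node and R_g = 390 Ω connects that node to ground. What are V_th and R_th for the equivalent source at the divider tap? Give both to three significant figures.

V_th = 3.61 V, R_th = 310 Ω

V_th is the open-circuit tap voltage: 17.5 × 390/(1500 + 390) = 3.61 V.
With the supply zeroed, R_s and R_g appear in parallel from the tap: R_th = R_s‖R_g = (1500 × 390)/1890 = 310 Ω.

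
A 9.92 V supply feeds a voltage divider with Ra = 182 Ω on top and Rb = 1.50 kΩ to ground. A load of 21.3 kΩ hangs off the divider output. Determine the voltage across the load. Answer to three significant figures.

V_out ≈ 8.78 V

The load sits in parallel with Rb: Rb‖R_L = (1500 × 21300) / (1500 + 21300) = 1401 Ω.
V_out = 9.92 × 1401 / (182 + 1401) = 9.92 × 1401/1583 = 8.78 V.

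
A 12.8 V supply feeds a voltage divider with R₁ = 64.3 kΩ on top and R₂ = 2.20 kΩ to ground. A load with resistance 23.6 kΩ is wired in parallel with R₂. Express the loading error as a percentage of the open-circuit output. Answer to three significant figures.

Unloaded V = 12.8 × 2.20/66.50 = 0.42346 V.
Loaded: R₂‖R_L = 2.012 kΩ, giving V = 12.8 × 2.012/66.31 = 0.38845 V.
Drop = (0.42346 − 0.38845) / 0.42346 = 8.27 %.

8.27 %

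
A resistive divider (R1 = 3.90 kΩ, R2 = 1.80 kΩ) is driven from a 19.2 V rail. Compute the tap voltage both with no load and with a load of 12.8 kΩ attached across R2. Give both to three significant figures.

Open-circuit: V = 19.2 × 1.80/(3.90 + 1.80) = 6.06 V.
With the load, R2 becomes R2‖R_L = 1.578 kΩ, so V = 19.2 × 1.578/5.478 = 5.53 V.

Unloaded: 6.06 V; loaded: 5.53 V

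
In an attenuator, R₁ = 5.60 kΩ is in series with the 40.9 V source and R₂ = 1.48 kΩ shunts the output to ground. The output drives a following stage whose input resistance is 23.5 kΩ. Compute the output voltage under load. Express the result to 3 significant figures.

The load sits in parallel with R₂: R₂‖R_L = (1.48 × 23.5) / (1.48 + 23.5) = 1.392 kΩ.
V_out = 40.9 × 1.392 / (5.60 + 1.392) = 40.9 × 1.392/6.992 = 8.14 V.

V_out ≈ 8.14 V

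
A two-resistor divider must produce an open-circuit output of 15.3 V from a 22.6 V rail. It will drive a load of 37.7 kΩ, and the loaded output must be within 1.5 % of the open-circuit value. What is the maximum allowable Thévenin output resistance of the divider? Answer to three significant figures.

R_th ≤ 574 Ω

Loading drop = R_th/(R_th + R_L) ≤ 0.0150, so R_th ≤ R_L · ε/(1−ε) = 37.7 kΩ × 0.0150/0.9850 = 574 Ω.
(Any R1, R2 with R2/(R1+R2) = 0.677 and R1‖R2 ≤ 574 Ω will meet the spec.)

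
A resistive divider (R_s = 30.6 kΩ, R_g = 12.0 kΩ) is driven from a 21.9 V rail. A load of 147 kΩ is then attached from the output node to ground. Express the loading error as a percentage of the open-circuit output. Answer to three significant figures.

5.54 %

The divider's output (Thévenin) resistance is R_s‖R_g = 8.620 kΩ.
Fractional drop under load = R_th/(R_th + R_L) = 8.620 / (8.620 + 147) = 0.05539.
So the output falls by 5.54 %.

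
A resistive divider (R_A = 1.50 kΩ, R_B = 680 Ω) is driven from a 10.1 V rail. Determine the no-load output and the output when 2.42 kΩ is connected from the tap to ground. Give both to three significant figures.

Open-circuit: V = 10.1 × 680/(1500 + 680) = 3.15 V.
With the load, R_B becomes R_B‖R_L = 530.8 Ω, so V = 10.1 × 530.8/2031 = 2.64 V.

Unloaded: 3.15 V; loaded: 2.64 V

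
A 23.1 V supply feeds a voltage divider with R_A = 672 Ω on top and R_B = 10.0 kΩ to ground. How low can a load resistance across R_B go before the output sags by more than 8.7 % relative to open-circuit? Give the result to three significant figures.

Output resistance R_th = R_A‖R_B = (672 × 10000)/10670 = 629.7 Ω.
The fractional drop is R_th/(R_th + R_L); requiring this ≤ 0.0870 gives R_L ≥ R_th(1/0.0870 − 1) = 629.7 × 10.49 = 6.61 kΩ.

R_L(min) ≈ 6.61 kΩ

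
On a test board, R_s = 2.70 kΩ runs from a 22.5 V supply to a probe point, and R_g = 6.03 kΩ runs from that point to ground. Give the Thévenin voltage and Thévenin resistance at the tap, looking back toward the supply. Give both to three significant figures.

V_th is the open-circuit tap voltage: 22.5 × 6.03/(2.70 + 6.03) = 15.5 V.
With the supply zeroed, R_s and R_g appear in parallel from the tap: R_th = R_s‖R_g = (2.70 × 6.03)/8.730 = 1.86 kΩ.

V_th = 15.5 V, R_th = 1.86 kΩ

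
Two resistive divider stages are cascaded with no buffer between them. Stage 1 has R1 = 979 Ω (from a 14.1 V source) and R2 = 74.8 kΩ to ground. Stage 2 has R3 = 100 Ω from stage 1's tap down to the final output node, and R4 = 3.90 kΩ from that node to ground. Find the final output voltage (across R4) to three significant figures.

Stage 2 presents R3+R4 = 4000 Ω as a load on stage 1's tap.
Stage 1's lower leg becomes R2‖(R3+R4) = 3797 Ω, so V_mid = 14.1 × 3797/4776 = 11.21 V.
Stage 2 is itself unloaded: V_out = V_mid × R4/(R3+R4) = 11.21 × 3900/4000 = 10.9 V.

V_out ≈ 10.9 V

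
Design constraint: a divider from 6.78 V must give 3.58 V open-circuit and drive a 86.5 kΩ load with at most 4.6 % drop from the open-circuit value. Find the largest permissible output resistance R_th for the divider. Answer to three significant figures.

Loading drop = R_th/(R_th + R_L) ≤ 0.0460, so R_th ≤ R_L · ε/(1−ε) = 86.5 kΩ × 0.0460/0.9540 = 4.17 kΩ.
(Any R1, R2 with R2/(R1+R2) = 0.528 and R1‖R2 ≤ 4.17 kΩ will meet the spec.)

R_th ≤ 4.17 kΩ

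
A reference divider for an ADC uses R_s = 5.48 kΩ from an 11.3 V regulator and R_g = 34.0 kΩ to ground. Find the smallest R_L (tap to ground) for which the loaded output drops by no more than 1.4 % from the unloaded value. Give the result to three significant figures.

R_L(min) ≈ 332 kΩ

Output resistance R_th = R_s‖R_g = (5.48 × 34.0)/39.48 = 4.719 kΩ.
The fractional drop is R_th/(R_th + R_L); requiring this ≤ 0.0140 gives R_L ≥ R_th(1/0.0140 − 1) = 4.719 × 70.43 = 332 kΩ.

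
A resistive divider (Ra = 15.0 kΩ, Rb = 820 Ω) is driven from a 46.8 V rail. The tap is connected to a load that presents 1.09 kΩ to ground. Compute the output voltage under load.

The load sits in parallel with Rb: Rb‖R_L = (820 × 1090) / (820 + 1090) = 468.0 Ω.
V_out = 46.8 × 468.0 / (15000 + 468.0) = 46.8 × 468.0/15470 = 1.42 V.
(Unloaded it would have been 2.43 V.)

V_out ≈ 1.42 V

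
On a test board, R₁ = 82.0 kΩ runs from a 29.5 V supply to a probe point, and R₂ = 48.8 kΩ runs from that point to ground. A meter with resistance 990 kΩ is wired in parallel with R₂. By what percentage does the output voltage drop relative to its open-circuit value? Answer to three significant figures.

3.00 %

The divider's output (Thévenin) resistance is R₁‖R₂ = 30.59 kΩ.
Fractional drop under load = R_th/(R_th + R_L) = 30.59 / (30.59 + 990) = 0.02998.
So the output falls by 3.00 %.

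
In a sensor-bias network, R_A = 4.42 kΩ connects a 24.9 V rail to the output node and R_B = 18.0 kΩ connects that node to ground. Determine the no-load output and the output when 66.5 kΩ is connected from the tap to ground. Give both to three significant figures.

Open-circuit: V = 24.9 × 18.0/(4.42 + 18.0) = 20.0 V.
With the load, R_B becomes R_B‖R_L = 14.17 kΩ, so V = 24.9 × 14.17/18.59 = 19.0 V.

Unloaded: 20.0 V; loaded: 19.0 V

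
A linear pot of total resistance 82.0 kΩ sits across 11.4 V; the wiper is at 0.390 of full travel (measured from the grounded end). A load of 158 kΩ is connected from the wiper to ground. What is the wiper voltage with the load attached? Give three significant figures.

The wiper splits the pot into (1−α)R = 50.02 kΩ above and αR = 31.98 kΩ below.
Lower section ‖ load = 26.60 kΩ.
V_wiper = 11.4 × 26.60/(50.02 + 26.60) = 3.96 V.

V ≈ 3.96 V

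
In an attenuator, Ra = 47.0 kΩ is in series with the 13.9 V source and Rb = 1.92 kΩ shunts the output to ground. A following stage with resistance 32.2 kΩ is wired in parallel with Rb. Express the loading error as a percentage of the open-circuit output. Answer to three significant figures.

5.42 %

The divider's output (Thévenin) resistance is Ra‖Rb = 1.845 kΩ.
Fractional drop under load = R_th/(R_th + R_L) = 1.845 / (1.845 + 32.2) = 0.05418.
So the output falls by 5.42 %.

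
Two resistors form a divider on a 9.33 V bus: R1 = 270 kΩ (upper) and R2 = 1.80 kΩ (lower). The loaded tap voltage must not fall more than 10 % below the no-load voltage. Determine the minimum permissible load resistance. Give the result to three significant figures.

R_L(min) ≈ 16.1 kΩ

Output resistance R_th = R1‖R2 = (270 × 1.80)/271.8 = 1.788 kΩ.
The fractional drop is R_th/(R_th + R_L); requiring this ≤ 0.100 gives R_L ≥ R_th(1/0.100 − 1) = 1.788 × 9.000 = 16.1 kΩ.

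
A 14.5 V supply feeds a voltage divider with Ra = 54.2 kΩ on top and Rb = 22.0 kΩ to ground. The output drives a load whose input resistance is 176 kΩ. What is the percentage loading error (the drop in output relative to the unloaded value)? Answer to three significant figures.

Unloaded V = 14.5 × 22.0/76.20 = 4.1864 V.
Loaded: Rb‖R_L = 19.56 kΩ, giving V = 14.5 × 19.56/73.76 = 3.8445 V.
Drop = (4.1864 − 3.8445) / 4.1864 = 8.17 %.

8.17 %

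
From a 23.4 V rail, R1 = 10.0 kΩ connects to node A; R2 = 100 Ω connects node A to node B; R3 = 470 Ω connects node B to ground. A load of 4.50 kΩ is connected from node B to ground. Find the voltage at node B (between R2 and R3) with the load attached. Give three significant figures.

At node B, R3 is in parallel with the load: R3‖R_L = 425.6 Ω.
Below node A the resistance is R2 + (R3‖R_L) = 525.6 Ω, so V_A = 23.4 × 525.6/10530 = 1.168 V.
Then V_B = V_A × (R3‖R_L)/(R2 + R3‖R_L) = 1.168 × 425.6/525.6 = 0.946 V.

V ≈ 0.946 V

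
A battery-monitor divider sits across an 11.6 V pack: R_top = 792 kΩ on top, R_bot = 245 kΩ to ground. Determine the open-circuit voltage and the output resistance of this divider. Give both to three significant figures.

V_th is the open-circuit tap voltage: 11.6 × 245/(792 + 245) = 2.74 V.
With the supply zeroed, R_top and R_bot appear in parallel from the tap: R_th = R_top‖R_bot = (792 × 245)/1037 = 187 kΩ.

V_th = 2.74 V, R_th = 187 kΩ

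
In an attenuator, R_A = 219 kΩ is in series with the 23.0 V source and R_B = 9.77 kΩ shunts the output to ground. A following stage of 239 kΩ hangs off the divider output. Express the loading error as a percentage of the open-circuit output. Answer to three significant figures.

3.77 %

The divider's output (Thévenin) resistance is R_A‖R_B = 9.353 kΩ.
Fractional drop under load = R_th/(R_th + R_L) = 9.353 / (9.353 + 239) = 0.03766.
So the output falls by 3.77 %.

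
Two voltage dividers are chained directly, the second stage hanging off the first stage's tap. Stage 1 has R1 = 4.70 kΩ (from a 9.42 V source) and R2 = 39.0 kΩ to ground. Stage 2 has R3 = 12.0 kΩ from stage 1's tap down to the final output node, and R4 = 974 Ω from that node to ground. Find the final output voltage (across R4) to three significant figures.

Stage 2 presents R3+R4 = 12970 Ω as a load on stage 1's tap.
Stage 1's lower leg becomes R2‖(R3+R4) = 9735 Ω, so V_mid = 9.42 × 9735/14440 = 6.353 V.
Stage 2 is itself unloaded: V_out = V_mid × R4/(R3+R4) = 6.353 × 974/12970 = 0.477 V.

V_out ≈ 0.477 V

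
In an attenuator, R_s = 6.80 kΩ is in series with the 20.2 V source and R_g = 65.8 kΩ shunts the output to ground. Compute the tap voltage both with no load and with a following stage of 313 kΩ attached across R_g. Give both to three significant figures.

Open-circuit: V = 20.2 × 65.8/(6.80 + 65.8) = 18.3 V.
With the load, R_g becomes R_g‖R_L = 54.37 kΩ, so V = 20.2 × 54.37/61.17 = 18.0 V.

Unloaded: 18.3 V; loaded: 18.0 V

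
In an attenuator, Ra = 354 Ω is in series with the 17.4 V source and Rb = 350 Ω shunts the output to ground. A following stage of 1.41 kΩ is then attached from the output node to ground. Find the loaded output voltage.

V_out ≈ 7.69 V

The load sits in parallel with Rb: Rb‖R_L = (350 × 1410) / (350 + 1410) = 280.4 Ω.
V_out = 17.4 × 280.4 / (354 + 280.4) = 17.4 × 280.4/634.4 = 7.69 V.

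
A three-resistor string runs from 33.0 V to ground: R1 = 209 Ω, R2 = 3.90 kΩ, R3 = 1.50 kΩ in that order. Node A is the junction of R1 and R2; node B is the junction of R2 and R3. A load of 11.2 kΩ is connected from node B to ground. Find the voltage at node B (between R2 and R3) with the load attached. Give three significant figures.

V ≈ 8.04 V

At node B, R3 is in parallel with the load: R3‖R_L = 1323 Ω.
Below node A the resistance is R2 + (R3‖R_L) = 5223 Ω, so V_A = 33.0 × 5223/5432 = 31.73 V.
Then V_B = V_A × (R3‖R_L)/(R2 + R3‖R_L) = 31.73 × 1323/5223 = 8.04 V.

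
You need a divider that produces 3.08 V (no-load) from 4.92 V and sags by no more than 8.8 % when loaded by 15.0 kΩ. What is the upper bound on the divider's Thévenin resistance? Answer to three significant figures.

R_th ≤ 1.45 kΩ

Loading drop = R_th/(R_th + R_L) ≤ 0.0880, so R_th ≤ R_L · ε/(1−ε) = 15.0 kΩ × 0.0880/0.9120 = 1.45 kΩ.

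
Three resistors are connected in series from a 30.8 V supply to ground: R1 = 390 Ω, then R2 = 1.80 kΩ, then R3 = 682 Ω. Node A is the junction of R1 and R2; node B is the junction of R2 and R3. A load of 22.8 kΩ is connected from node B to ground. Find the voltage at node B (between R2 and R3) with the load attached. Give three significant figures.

At node B, R3 is in parallel with the load: R3‖R_L = 662.2 Ω.
Below node A the resistance is R2 + (R3‖R_L) = 2462 Ω, so V_A = 30.8 × 2462/2852 = 26.59 V.
Then V_B = V_A × (R3‖R_L)/(R2 + R3‖R_L) = 26.59 × 662.2/2462 = 7.15 V.

V ≈ 7.15 V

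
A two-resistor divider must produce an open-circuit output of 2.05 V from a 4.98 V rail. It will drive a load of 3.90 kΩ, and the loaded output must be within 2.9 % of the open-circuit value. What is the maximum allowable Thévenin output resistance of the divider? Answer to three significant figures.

R_th ≤ 116 Ω

Loading drop = R_th/(R_th + R_L) ≤ 0.0290, so R_th ≤ R_L · ε/(1−ε) = 3.90 kΩ × 0.0290/0.9710 = 116 Ω.
(Any R1, R2 with R2/(R1+R2) = 0.412 and R1‖R2 ≤ 116 Ω will meet the spec.)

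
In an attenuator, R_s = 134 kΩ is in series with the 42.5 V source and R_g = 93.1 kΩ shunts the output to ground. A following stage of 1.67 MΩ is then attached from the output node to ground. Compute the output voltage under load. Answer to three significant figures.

V_out ≈ 16.9 V

The load sits in parallel with R_g: R_g‖R_L = (93.1 × 1670) / (93.1 + 1670) = 88.18 kΩ.
V_out = 42.5 × 88.18 / (134 + 88.18) = 42.5 × 88.18/222.2 = 16.9 V.
(Unloaded it would have been 17.4 V.)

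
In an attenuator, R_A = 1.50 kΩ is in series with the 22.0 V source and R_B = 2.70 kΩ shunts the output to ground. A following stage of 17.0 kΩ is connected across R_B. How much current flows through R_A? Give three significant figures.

R_B‖R_L = 2.330 kΩ, so the source sees R_A + R_B‖R_L = 3.830 kΩ.
I = 22.0 V / 3.830 kΩ = 5.74 mA.

I ≈ 5.74 mA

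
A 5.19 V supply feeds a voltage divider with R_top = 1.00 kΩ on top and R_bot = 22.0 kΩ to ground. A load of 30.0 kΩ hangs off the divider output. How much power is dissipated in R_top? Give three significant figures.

P ≈ 0.144 mW

Total resistance from the source is R_top + (R_bot‖R_L) = 13.69 kΩ, so I = 5.19/13.69 kΩ = 0.3790 mA.
P = I²·R_top = (0.3790 mA)² × 1.00 kΩ = 0.144 mW.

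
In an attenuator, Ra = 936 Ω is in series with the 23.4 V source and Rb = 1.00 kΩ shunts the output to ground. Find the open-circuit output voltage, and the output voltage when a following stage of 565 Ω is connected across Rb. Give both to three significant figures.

Open-circuit: V = 23.4 × 1000/(936 + 1000) = 12.1 V.
With the load, Rb becomes Rb‖R_L = 361.0 Ω, so V = 23.4 × 361.0/1297 = 6.51 V.

Unloaded: 12.1 V; loaded: 6.51 V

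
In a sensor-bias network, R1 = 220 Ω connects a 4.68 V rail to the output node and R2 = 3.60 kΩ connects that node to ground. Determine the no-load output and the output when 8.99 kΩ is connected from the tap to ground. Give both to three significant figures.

Unloaded: 4.41 V; loaded: 4.31 V

Open-circuit: V = 4.68 × 3600/(220 + 3600) = 4.41 V.
With the load, R2 becomes R2‖R_L = 2571 Ω, so V = 4.68 × 2571/2791 = 4.31 V.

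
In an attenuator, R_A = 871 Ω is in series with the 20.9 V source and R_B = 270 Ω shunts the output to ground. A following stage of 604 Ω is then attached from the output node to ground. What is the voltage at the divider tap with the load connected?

The load sits in parallel with R_B: R_B‖R_L = (270 × 604) / (270 + 604) = 186.6 Ω.
V_out = 20.9 × 186.6 / (871 + 186.6) = 20.9 × 186.6/1058 = 3.69 V.

V_out ≈ 3.69 V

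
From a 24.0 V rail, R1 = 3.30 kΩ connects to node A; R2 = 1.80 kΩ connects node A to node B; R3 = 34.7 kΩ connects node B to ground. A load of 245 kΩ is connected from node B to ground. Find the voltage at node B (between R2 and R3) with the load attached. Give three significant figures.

V ≈ 20.6 V

At node B, R3 is in parallel with the load: R3‖R_L = 30.40 kΩ.
Below node A the resistance is R2 + (R3‖R_L) = 32.20 kΩ, so V_A = 24.0 × 32.20/35.50 = 21.77 V.
Then V_B = V_A × (R3‖R_L)/(R2 + R3‖R_L) = 21.77 × 30.40/32.20 = 20.6 V.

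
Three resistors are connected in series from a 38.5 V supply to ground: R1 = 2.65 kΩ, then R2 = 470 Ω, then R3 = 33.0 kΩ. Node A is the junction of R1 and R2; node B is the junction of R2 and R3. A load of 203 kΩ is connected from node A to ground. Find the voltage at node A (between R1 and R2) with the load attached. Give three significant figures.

V ≈ 35.2 V

Below node A the series string R2+R3 = 33470 Ω sits in parallel with the 203000 Ω load: 28730 Ω.
V_A = 38.5 × 28730/(2650 + 28730) = 35.2 V.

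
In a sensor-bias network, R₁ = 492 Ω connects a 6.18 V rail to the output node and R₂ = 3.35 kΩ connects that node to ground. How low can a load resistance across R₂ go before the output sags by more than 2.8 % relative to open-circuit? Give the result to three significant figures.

Output resistance R_th = R₁‖R₂ = (492 × 3350)/3842 = 429.0 Ω.
The fractional drop is R_th/(R_th + R_L); requiring this ≤ 0.0280 gives R_L ≥ R_th(1/0.0280 − 1) = 429.0 × 34.71 = 14.9 kΩ.

R_L(min) ≈ 14.9 kΩ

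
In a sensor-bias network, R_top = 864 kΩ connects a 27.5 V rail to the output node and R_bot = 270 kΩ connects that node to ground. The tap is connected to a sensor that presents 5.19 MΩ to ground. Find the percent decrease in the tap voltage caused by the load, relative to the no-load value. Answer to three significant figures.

The divider's output (Thévenin) resistance is R_top‖R_bot = 205.7 kΩ.
Fractional drop under load = R_th/(R_th + R_L) = 205.7 / (205.7 + 5190) = 0.03813.
So the output falls by 3.81 %.

3.81 %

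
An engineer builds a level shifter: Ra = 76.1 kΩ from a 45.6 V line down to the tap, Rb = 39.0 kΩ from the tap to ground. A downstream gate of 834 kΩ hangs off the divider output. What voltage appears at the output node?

The load sits in parallel with Rb: Rb‖R_L = (39.0 × 834) / (39.0 + 834) = 37.26 kΩ.
V_out = 45.6 × 37.26 / (76.1 + 37.26) = 45.6 × 37.26/113.4 = 15.0 V.
(Unloaded it would have been 15.5 V.)

V_out ≈ 15.0 V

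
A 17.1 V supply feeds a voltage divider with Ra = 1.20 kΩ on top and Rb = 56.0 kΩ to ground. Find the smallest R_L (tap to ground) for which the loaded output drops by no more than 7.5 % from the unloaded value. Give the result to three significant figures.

Output resistance R_th = Ra‖Rb = (1.20 × 56.0)/57.20 = 1.175 kΩ.
The fractional drop is R_th/(R_th + R_L); requiring this ≤ 0.0750 gives R_L ≥ R_th(1/0.0750 − 1) = 1.175 × 12.33 = 14.5 kΩ.

R_L(min) ≈ 14.5 kΩ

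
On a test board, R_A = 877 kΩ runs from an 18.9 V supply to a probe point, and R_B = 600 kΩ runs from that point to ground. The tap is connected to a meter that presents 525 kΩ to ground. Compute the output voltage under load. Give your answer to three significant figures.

The load sits in parallel with R_B: R_B‖R_L = (600 × 525) / (600 + 525) = 280.0 kΩ.
V_out = 18.9 × 280.0 / (877 + 280.0) = 18.9 × 280.0/1157 = 4.57 V.

V_out ≈ 4.57 V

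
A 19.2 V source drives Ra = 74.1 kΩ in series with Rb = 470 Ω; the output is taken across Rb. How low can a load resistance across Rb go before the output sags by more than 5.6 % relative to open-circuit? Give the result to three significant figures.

R_L(min) ≈ 7.87 kΩ

Output resistance R_th = Ra‖Rb = (74100 × 470)/74570 = 467.0 Ω.
The fractional drop is R_th/(R_th + R_L); requiring this ≤ 0.0560 gives R_L ≥ R_th(1/0.0560 − 1) = 467.0 × 16.86 = 7.87 kΩ.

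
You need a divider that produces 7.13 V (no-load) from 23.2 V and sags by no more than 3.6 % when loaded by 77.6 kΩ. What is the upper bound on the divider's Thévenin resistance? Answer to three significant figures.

Loading drop = R_th/(R_th + R_L) ≤ 0.0360, so R_th ≤ R_L · ε/(1−ε) = 77.6 kΩ × 0.0360/0.9640 = 2.90 kΩ.
(Any R1, R2 with R2/(R1+R2) = 0.307 and R1‖R2 ≤ 2.90 kΩ will meet the spec.)

R_th ≤ 2.90 kΩ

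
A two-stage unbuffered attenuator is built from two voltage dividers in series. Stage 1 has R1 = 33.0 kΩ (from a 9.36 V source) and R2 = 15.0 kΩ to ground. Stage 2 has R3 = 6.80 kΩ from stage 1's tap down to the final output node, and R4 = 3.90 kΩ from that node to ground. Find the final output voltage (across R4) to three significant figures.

V_out ≈ 0.543 V

Stage 2 presents R3+R4 = 10.70 kΩ as a load on stage 1's tap.
Stage 1's lower leg becomes R2‖(R3+R4) = 6.245 kΩ, so V_mid = 9.36 × 6.245/39.25 = 1.489 V.
Stage 2 is itself unloaded: V_out = V_mid × R4/(R3+R4) = 1.489 × 3.90/10.70 = 0.543 V.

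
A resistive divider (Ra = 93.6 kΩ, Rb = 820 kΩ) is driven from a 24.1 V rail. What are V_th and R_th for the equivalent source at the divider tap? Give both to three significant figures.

V_th = 21.6 V, R_th = 84.0 kΩ

V_th is the open-circuit tap voltage: 24.1 × 820/(93.6 + 820) = 21.6 V.
With the supply zeroed, Ra and Rb appear in parallel from the tap: R_th = Ra‖Rb = (93.6 × 820)/913.6 = 84.0 kΩ.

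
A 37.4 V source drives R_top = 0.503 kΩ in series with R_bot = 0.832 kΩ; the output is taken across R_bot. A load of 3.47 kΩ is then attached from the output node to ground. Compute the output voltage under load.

V_out ≈ 21.4 V

The load sits in parallel with R_bot: R_bot‖R_L = (832 × 3470) / (832 + 3470) = 671.1 Ω.
V_out = 37.4 × 671.1 / (503 + 671.1) = 37.4 × 671.1/1174 = 21.4 V.
(Unloaded it would have been 23.3 V.)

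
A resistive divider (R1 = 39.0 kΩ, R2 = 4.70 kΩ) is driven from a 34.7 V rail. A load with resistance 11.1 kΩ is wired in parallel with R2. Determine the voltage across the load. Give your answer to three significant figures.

The load sits in parallel with R2: R2‖R_L = (4.70 × 11.1) / (4.70 + 11.1) = 3.302 kΩ.
V_out = 34.7 × 3.302 / (39.0 + 3.302) = 34.7 × 3.302/42.30 = 2.71 V.

V_out ≈ 2.71 V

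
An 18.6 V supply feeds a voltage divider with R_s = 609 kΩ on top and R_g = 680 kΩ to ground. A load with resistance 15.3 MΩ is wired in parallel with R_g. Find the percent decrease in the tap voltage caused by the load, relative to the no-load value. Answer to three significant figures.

The divider's output (Thévenin) resistance is R_s‖R_g = 321.3 kΩ.
Fractional drop under load = R_th/(R_th + R_L) = 321.3 / (321.3 + 15300) = 0.02057.
So the output falls by 2.06 %.

2.06 %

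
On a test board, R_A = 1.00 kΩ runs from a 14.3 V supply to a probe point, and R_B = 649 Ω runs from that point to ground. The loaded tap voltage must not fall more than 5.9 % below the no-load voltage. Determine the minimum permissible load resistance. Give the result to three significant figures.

Output resistance R_th = R_A‖R_B = (1000 × 649)/1649 = 393.6 Ω.
The fractional drop is R_th/(R_th + R_L); requiring this ≤ 0.0590 gives R_L ≥ R_th(1/0.0590 − 1) = 393.6 × 15.95 = 6.28 kΩ.

R_L(min) ≈ 6.28 kΩ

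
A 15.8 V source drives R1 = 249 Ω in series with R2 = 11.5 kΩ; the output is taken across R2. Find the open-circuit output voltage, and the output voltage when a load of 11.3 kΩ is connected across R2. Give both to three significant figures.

Unloaded: 15.5 V; loaded: 15.1 V

Open-circuit: V = 15.8 × 11500/(249 + 11500) = 15.5 V.
With the load, R2 becomes R2‖R_L = 5700 Ω, so V = 15.8 × 5700/5949 = 15.1 V.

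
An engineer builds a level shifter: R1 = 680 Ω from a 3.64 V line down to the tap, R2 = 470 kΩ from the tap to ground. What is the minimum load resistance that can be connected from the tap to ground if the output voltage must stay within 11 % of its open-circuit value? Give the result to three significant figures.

Output resistance R_th = R1‖R2 = (680 × 470000)/470700 = 679.0 Ω.
The fractional drop is R_th/(R_th + R_L); requiring this ≤ 0.110 gives R_L ≥ R_th(1/0.110 − 1) = 679.0 × 8.091 = 5.49 kΩ.

R_L(min) ≈ 5.49 kΩ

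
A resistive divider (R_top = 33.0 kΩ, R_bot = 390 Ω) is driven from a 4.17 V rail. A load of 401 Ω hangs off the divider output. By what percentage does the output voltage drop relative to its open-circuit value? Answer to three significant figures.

49.0 %

The divider's output (Thévenin) resistance is R_top‖R_bot = 385.4 Ω.
Fractional drop under load = R_th/(R_th + R_L) = 385.4 / (385.4 + 401) = 0.4901.
So the output falls by 49.0 %.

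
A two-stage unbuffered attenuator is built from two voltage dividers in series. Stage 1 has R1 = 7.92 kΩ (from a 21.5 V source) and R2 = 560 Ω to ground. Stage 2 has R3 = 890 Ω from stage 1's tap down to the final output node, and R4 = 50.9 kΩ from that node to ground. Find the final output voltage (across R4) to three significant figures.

V_out ≈ 1.38 V

Stage 2 presents R3+R4 = 51790 Ω as a load on stage 1's tap.
Stage 1's lower leg becomes R2‖(R3+R4) = 554.0 Ω, so V_mid = 21.5 × 554.0/8474 = 1.406 V.
Stage 2 is itself unloaded: V_out = V_mid × R4/(R3+R4) = 1.406 × 50900/51790 = 1.38 V.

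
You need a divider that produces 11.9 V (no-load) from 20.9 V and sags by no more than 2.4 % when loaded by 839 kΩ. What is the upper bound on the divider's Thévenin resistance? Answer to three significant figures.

Loading drop = R_th/(R_th + R_L) ≤ 0.0240, so R_th ≤ R_L · ε/(1−ε) = 839 kΩ × 0.0240/0.9760 = 20.6 kΩ.
(Any R1, R2 with R2/(R1+R2) = 0.569 and R1‖R2 ≤ 20.6 kΩ will meet the spec.)

R_th ≤ 20.6 kΩ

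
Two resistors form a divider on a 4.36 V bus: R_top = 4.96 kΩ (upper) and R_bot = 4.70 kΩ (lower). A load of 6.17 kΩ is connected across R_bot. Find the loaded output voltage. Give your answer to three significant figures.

V_out ≈ 1.52 V

The load sits in parallel with R_bot: R_bot‖R_L = (4.70 × 6.17) / (4.70 + 6.17) = 2.668 kΩ.
V_out = 4.36 × 2.668 / (4.96 + 2.668) = 4.36 × 2.668/7.628 = 1.52 V.
(Unloaded it would have been 2.12 V.)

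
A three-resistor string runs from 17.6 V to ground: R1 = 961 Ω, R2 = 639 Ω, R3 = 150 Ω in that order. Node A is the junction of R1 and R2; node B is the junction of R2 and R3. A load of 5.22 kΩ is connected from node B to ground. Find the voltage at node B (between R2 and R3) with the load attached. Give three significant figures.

At node B, R3 is in parallel with the load: R3‖R_L = 145.8 Ω.
Below node A the resistance is R2 + (R3‖R_L) = 784.8 Ω, so V_A = 17.6 × 784.8/1746 = 7.912 V.
Then V_B = V_A × (R3‖R_L)/(R2 + R3‖R_L) = 7.912 × 145.8/784.8 = 1.47 V.

V ≈ 1.47 V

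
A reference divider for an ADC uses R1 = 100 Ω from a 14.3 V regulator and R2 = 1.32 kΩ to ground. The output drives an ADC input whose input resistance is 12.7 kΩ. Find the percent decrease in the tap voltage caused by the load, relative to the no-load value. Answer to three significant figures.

The divider's output (Thévenin) resistance is R1‖R2 = 92.96 Ω.
Fractional drop under load = R_th/(R_th + R_L) = 92.96 / (92.96 + 12700) = 0.007266.
So the output falls by 0.727 %.

0.727 %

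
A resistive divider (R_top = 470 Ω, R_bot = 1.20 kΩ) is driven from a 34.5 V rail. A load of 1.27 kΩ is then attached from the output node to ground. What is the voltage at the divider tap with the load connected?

The load sits in parallel with R_bot: R_bot‖R_L = (1200 × 1270) / (1200 + 1270) = 617.0 Ω.
V_out = 34.5 × 617.0 / (470 + 617.0) = 34.5 × 617.0/1087 = 19.6 V.

V_out ≈ 19.6 V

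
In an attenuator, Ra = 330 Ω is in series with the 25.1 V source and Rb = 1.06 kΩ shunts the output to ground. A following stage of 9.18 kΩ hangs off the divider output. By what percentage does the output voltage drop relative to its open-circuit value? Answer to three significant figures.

The divider's output (Thévenin) resistance is Ra‖Rb = 251.7 Ω.
Fractional drop under load = R_th/(R_th + R_L) = 251.7 / (251.7 + 9180) = 0.02668.
So the output falls by 2.67 %.

2.67 %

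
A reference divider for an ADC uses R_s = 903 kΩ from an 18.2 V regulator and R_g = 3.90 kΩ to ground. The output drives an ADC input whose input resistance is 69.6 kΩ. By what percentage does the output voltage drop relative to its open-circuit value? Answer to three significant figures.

5.28 %

The divider's output (Thévenin) resistance is R_s‖R_g = 3.883 kΩ.
Fractional drop under load = R_th/(R_th + R_L) = 3.883 / (3.883 + 69.6) = 0.05285.
So the output falls by 5.28 %.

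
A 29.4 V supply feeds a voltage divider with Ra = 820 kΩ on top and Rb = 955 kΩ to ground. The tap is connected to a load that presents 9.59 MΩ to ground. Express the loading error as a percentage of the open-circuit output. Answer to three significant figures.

The divider's output (Thévenin) resistance is Ra‖Rb = 441.2 kΩ.
Fractional drop under load = R_th/(R_th + R_L) = 441.2 / (441.2 + 9590) = 0.04398.
So the output falls by 4.40 %.

4.40 %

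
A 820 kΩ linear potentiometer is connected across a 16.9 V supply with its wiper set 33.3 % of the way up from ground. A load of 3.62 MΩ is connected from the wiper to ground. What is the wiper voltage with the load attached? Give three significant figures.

The wiper splits the pot into (1−α)R = 546.9 kΩ above and αR = 273.1 kΩ below.
Lower section ‖ load = 253.9 kΩ.
V_wiper = 16.9 × 253.9/(546.9 + 253.9) = 5.36 V.

V ≈ 5.36 V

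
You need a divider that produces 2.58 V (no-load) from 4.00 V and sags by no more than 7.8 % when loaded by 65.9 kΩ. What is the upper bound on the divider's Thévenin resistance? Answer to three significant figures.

R_th ≤ 5.58 kΩ

Loading drop = R_th/(R_th + R_L) ≤ 0.0780, so R_th ≤ R_L · ε/(1−ε) = 65.9 kΩ × 0.0780/0.9220 = 5.58 kΩ.
(Any R1, R2 with R2/(R1+R2) = 0.645 and R1‖R2 ≤ 5.58 kΩ will meet the spec.)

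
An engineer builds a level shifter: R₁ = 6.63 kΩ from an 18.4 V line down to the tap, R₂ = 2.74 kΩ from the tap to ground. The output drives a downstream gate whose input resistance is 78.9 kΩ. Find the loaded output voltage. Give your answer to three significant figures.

The load sits in parallel with R₂: R₂‖R_L = (2.74 × 78.9) / (2.74 + 78.9) = 2.648 kΩ.
V_out = 18.4 × 2.648 / (6.63 + 2.648) = 18.4 × 2.648/9.278 = 5.25 V.
(Unloaded it would have been 5.38 V.)

V_out ≈ 5.25 V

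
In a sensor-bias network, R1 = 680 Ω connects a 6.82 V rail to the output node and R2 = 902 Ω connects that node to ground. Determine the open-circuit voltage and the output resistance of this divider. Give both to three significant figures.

V_th is the open-circuit tap voltage: 6.82 × 902/(680 + 902) = 3.89 V.
With the supply zeroed, R1 and R2 appear in parallel from the tap: R_th = R1‖R2 = (680 × 902)/1582 = 388 Ω.

V_th = 3.89 V, R_th = 388 Ω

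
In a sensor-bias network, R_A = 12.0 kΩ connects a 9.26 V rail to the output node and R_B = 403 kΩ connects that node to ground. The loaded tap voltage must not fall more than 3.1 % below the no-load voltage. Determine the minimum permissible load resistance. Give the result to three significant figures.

R_L(min) ≈ 364 kΩ

Output resistance R_th = R_A‖R_B = (12.0 × 403)/415.0 = 11.65 kΩ.
The fractional drop is R_th/(R_th + R_L); requiring this ≤ 0.0310 gives R_L ≥ R_th(1/0.0310 − 1) = 11.65 × 31.26 = 364 kΩ.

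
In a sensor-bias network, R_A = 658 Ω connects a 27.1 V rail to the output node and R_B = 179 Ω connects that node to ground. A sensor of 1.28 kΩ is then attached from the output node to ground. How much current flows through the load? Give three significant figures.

R_B‖R_L = 157.0 Ω; V_out = 27.1 × 157.0/815.0 = 5.222 V.
I_L = V_out / R_L = 5.222 / 1.28 kΩ = 4.08 mA.

I_L ≈ 4.08 mA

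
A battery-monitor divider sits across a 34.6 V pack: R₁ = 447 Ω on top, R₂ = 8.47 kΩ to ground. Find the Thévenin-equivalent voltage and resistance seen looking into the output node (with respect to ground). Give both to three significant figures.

V_th is the open-circuit tap voltage: 34.6 × 8470/(447 + 8470) = 32.9 V.
With the supply zeroed, R₁ and R₂ appear in parallel from the tap: R_th = R₁‖R₂ = (447 × 8470)/8917 = 425 Ω.

V_th = 32.9 V, R_th = 425 Ω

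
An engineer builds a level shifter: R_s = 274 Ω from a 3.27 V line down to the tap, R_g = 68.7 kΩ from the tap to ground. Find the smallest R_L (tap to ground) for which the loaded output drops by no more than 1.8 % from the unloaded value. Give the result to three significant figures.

Output resistance R_th = R_s‖R_g = (274 × 68700)/68970 = 272.9 Ω.
The fractional drop is R_th/(R_th + R_L); requiring this ≤ 0.0180 gives R_L ≥ R_th(1/0.0180 − 1) = 272.9 × 54.56 = 14.9 kΩ.

R_L(min) ≈ 14.9 kΩ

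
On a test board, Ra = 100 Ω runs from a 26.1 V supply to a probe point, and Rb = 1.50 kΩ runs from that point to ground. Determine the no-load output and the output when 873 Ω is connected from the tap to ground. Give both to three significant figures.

Unloaded: 24.5 V; loaded: 22.1 V

Open-circuit: V = 26.1 × 1500/(100 + 1500) = 24.5 V.
With the load, Rb becomes Rb‖R_L = 551.8 Ω, so V = 26.1 × 551.8/651.8 = 22.1 V.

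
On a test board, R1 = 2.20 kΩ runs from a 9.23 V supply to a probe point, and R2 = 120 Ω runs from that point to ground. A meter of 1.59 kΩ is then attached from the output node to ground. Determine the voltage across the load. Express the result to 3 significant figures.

V_out ≈ 0.446 V

The load sits in parallel with R2: R2‖R_L = (120 × 1590) / (120 + 1590) = 111.6 Ω.
V_out = 9.23 × 111.6 / (2200 + 111.6) = 9.23 × 111.6/2312 = 0.446 V.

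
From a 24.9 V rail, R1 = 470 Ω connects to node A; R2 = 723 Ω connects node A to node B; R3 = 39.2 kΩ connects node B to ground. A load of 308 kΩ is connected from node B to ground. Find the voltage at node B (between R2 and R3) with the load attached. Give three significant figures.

V ≈ 24.1 V

At node B, R3 is in parallel with the load: R3‖R_L = 34770 Ω.
Below node A the resistance is R2 + (R3‖R_L) = 35500 Ω, so V_A = 24.9 × 35500/35970 = 24.57 V.
Then V_B = V_A × (R3‖R_L)/(R2 + R3‖R_L) = 24.57 × 34770/35500 = 24.1 V.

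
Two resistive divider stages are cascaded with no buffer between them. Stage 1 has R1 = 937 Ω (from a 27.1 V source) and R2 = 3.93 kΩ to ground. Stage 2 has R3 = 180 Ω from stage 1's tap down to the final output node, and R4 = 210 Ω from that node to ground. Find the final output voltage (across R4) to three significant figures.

Stage 2 presents R3+R4 = 390.0 Ω as a load on stage 1's tap.
Stage 1's lower leg becomes R2‖(R3+R4) = 354.8 Ω, so V_mid = 27.1 × 354.8/1292 = 7.443 V.
Stage 2 is itself unloaded: V_out = V_mid × R4/(R3+R4) = 7.443 × 210/390.0 = 4.01 V.

V_out ≈ 4.01 V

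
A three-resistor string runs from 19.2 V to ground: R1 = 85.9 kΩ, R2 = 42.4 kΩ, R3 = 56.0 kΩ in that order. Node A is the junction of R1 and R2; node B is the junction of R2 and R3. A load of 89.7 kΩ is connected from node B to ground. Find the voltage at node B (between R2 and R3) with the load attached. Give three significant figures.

At node B, R3 is in parallel with the load: R3‖R_L = 34.48 kΩ.
Below node A the resistance is R2 + (R3‖R_L) = 76.88 kΩ, so V_A = 19.2 × 76.88/162.8 = 9.068 V.
Then V_B = V_A × (R3‖R_L)/(R2 + R3‖R_L) = 9.068 × 34.48/76.88 = 4.07 V.

V ≈ 4.07 V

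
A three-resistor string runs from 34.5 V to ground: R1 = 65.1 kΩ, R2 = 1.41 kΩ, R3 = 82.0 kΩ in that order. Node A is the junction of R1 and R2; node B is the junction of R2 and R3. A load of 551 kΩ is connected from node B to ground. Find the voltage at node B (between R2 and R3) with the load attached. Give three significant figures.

V ≈ 17.9 V

At node B, R3 is in parallel with the load: R3‖R_L = 71.38 kΩ.
Below node A the resistance is R2 + (R3‖R_L) = 72.79 kΩ, so V_A = 34.5 × 72.79/137.9 = 18.21 V.
Then V_B = V_A × (R3‖R_L)/(R2 + R3‖R_L) = 18.21 × 71.38/72.79 = 17.9 V.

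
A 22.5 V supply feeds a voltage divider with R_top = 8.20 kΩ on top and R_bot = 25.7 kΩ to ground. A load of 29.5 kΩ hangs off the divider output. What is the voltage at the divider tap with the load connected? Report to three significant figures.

The load sits in parallel with R_bot: R_bot‖R_L = (25.7 × 29.5) / (25.7 + 29.5) = 13.73 kΩ.
V_out = 22.5 × 13.73 / (8.20 + 13.73) = 22.5 × 13.73/21.93 = 14.1 V.

V_out ≈ 14.1 V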